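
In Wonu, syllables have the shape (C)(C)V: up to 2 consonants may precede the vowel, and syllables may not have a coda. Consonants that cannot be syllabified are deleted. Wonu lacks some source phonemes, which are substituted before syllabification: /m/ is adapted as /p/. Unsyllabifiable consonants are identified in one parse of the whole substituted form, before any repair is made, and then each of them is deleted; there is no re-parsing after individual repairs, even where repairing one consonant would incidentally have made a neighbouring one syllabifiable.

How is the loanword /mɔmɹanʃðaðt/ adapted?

Substitution: /m/ → /p/, giving /pɔpɹanʃðaðt/.
Syllabifying with onset maximization leaves /n/, /ð/, /t/ stranded (no codas are permitted; onsets may contain at most 2 consonants).
Deletion applies to /n/, /ð/, /t/.

pɔpɹaʃða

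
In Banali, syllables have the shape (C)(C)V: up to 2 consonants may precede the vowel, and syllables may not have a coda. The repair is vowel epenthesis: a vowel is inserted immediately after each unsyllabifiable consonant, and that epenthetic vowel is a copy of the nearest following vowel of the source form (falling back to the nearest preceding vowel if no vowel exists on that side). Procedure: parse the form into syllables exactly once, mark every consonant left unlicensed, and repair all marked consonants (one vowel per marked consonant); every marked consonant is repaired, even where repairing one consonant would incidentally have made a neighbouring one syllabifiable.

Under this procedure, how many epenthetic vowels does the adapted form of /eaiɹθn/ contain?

3

The unsyllabifiable consonants are /ɹ/, /θ/, /n/; each receives one epenthetic vowel.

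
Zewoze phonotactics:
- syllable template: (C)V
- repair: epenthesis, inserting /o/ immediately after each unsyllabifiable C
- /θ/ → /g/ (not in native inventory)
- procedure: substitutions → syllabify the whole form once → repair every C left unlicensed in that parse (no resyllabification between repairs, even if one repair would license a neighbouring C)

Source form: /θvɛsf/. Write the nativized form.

Substitution: /θ/ → /g/, giving /gvɛsf/.
Syllabifying with onset maximization leaves /g/, /s/, /f/ stranded (no codas are permitted; onsets are limited to one consonant).
Epenthesis after each stranded consonant: /g/ → /go/, /s/ → /so/, /f/ → /fo/.

govɛsofo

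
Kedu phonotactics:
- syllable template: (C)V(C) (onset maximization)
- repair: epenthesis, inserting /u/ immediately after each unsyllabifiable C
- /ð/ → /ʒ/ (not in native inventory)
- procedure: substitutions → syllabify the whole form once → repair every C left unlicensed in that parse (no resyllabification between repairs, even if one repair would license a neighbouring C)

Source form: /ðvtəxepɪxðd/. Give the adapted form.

Substitution: /ð/ → /ʒ/, giving /ʒvtəxepɪxʒd/.
Under (C)V(C), the unsyllabifiable consonants are /ʒ/, /v/, /ʒ/, /d/ (at most one coda consonant is licensed; onsets are limited to one consonant).
Epenthesis after each stranded consonant: /ʒ/ → /ʒu/, /v/ → /vu/, /ʒ/ → /ʒu/, /d/ → /du/.

ʒuvutəxepɪxʒudu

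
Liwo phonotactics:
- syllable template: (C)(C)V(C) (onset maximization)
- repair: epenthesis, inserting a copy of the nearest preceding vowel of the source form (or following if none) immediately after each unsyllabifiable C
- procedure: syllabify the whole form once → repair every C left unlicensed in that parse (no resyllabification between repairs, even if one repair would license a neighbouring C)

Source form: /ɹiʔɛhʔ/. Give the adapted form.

ɹiʔɛhʔɛ

Syllabifying with onset maximization leaves /ʔ/ stranded (at most one coda consonant is licensed; onsets may contain at most 2 consonants).
Each unlicensed consonant becomes the onset of a new syllable: /ʔ/ → /ʔɛ/.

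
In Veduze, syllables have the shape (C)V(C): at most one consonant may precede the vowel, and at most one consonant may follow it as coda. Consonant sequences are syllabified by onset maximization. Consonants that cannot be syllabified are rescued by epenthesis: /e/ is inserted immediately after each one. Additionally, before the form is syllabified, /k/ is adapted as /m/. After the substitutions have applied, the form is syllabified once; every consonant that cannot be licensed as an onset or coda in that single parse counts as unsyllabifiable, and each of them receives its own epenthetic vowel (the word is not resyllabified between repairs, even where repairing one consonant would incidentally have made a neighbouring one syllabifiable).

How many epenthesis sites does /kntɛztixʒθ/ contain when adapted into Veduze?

After substitution the input is /mntɛztixʒθ/.
The unsyllabifiable consonants are /m/, /n/, /ʒ/, /θ/; each receives one epenthetic vowel.

4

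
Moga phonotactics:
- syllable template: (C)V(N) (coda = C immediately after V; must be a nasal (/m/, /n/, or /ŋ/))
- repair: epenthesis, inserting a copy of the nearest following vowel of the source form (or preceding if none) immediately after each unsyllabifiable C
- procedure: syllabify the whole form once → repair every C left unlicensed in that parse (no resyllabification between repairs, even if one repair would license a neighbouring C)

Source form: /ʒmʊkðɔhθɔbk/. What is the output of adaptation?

ʒʊmʊkɔðɔhɔθɔbɔkɔ

Syllabifying with onset maximization leaves /ʒ/, /k/, /h/, /b/, /k/ stranded (only a nasal (/m/, /n/, or /ŋ/) is licensed in coda position; onsets are limited to one consonant).
Inserting the epenthetic vowel yields /ʒ/ → /ʒʊ/, /k/ → /kɔ/, /h/ → /hɔ/, /b/ → /bɔ/, /k/ → /kɔ/.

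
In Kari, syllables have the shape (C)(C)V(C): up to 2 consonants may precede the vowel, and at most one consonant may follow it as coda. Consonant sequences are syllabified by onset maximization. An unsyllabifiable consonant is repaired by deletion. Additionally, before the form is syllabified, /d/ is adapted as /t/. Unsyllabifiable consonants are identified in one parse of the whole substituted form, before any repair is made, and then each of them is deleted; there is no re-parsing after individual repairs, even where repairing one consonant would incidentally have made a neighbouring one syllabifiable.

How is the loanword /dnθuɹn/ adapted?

Substitution: /d/ → /t/, giving /tnθuɹn/.
Under (C)(C)V(C), the unsyllabifiable consonants are /t/, /n/ (at most one coda consonant is licensed; onsets may contain at most 2 consonants).
Each unlicensed consonant is deleted: /t/, /n/.

nθuɹ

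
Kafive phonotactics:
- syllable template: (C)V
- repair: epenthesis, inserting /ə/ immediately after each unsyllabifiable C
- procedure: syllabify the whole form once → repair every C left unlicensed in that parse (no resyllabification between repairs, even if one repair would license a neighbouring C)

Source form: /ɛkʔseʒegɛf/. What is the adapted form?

Under (C)V, the unsyllabifiable consonants are /k/, /ʔ/, /f/ (no codas are permitted; onsets are limited to one consonant).
Inserting the epenthetic vowel yields /k/ → /kə/, /ʔ/ → /ʔə/, /f/ → /fə/.

ɛkəʔəseʒegɛfə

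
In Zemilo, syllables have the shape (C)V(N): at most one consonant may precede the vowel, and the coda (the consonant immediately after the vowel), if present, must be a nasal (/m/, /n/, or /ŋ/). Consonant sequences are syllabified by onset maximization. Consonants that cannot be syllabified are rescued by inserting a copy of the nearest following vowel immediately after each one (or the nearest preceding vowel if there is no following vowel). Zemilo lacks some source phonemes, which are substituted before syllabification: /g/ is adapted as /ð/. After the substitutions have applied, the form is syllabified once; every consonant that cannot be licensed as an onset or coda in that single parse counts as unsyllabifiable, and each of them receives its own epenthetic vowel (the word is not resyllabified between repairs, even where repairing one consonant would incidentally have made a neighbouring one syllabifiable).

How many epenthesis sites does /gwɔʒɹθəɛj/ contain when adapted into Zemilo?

After substitution the input is /ðwɔʒɹθəɛj/.
The unsyllabifiable consonants are /ð/, /ʒ/, /ɹ/, /j/; each receives one epenthetic vowel.

4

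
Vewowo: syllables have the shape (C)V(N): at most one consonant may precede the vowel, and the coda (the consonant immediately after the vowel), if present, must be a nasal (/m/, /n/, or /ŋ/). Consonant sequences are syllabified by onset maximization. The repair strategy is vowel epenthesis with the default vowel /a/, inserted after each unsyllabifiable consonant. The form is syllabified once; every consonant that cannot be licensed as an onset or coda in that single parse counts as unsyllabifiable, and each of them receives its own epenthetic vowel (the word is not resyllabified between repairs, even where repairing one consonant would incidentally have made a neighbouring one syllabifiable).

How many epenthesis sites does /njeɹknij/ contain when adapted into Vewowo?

4

The unsyllabifiable consonants are /n/, /ɹ/, /k/, /j/; each receives one epenthetic vowel.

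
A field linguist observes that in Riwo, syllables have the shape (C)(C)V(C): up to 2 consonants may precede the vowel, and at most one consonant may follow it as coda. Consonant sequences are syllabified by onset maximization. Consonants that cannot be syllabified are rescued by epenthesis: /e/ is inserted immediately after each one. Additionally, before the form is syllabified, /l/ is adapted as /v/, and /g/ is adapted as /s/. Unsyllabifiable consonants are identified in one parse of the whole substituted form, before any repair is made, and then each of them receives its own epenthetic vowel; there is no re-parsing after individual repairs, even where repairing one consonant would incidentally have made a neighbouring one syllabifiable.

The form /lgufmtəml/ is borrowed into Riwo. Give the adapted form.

vsufmtəmve

Substitution: /l/ → /v/, /g/ → /s/, giving /vsufmtəmv/.
Under (C)(C)V(C), the unsyllabifiable consonants are /v/ (at most one coda consonant is licensed; onsets may contain at most 2 consonants).
Each unlicensed consonant becomes the onset of a new syllable: /v/ → /ve/.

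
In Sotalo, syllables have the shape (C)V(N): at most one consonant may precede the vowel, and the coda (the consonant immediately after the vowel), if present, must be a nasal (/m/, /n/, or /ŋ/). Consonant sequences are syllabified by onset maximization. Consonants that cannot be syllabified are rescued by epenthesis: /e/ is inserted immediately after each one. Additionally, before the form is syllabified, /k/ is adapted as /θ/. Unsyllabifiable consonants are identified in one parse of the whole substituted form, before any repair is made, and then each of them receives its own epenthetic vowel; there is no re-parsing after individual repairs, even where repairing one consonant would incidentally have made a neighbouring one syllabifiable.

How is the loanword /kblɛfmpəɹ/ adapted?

Substitution: /k/ → /θ/, giving /θblɛfmpəɹ/.
The consonants /θ/, /b/, /f/, /m/, /ɹ/ cannot be parsed into a legal (C)V(N) syllable (only a nasal (/m/, /n/, or /ŋ/) is licensed in coda position; onsets are limited to one consonant).
Inserting the epenthetic vowel yields /θ/ → /θe/, /b/ → /be/, /f/ → /fe/, /m/ → /me/, /ɹ/ → /ɹe/.

θebelɛfemepəɹe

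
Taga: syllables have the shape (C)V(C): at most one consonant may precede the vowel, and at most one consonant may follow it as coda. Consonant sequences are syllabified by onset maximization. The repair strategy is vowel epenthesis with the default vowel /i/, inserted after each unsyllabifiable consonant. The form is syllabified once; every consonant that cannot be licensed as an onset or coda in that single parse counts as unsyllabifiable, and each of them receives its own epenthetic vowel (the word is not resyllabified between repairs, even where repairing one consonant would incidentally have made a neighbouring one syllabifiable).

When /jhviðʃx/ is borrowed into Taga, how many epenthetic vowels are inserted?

4

The unsyllabifiable consonants are /j/, /h/, /ʃ/, /x/; each receives one epenthetic vowel.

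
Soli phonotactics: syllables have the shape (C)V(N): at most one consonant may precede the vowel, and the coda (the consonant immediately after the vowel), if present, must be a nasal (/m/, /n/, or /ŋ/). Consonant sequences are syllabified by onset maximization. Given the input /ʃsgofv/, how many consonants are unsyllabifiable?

Syllabifying with onset maximization leaves /ʃ/, /s/, /f/, /v/ stranded (only a nasal (/m/, /n/, or /ŋ/) is licensed in coda position; onsets are limited to one consonant).

4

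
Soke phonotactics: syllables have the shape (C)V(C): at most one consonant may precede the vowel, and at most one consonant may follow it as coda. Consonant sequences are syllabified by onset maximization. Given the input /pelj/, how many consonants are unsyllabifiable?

Syllabifying with onset maximization leaves /j/ stranded (at most one coda consonant is licensed; onsets are limited to one consonant).

1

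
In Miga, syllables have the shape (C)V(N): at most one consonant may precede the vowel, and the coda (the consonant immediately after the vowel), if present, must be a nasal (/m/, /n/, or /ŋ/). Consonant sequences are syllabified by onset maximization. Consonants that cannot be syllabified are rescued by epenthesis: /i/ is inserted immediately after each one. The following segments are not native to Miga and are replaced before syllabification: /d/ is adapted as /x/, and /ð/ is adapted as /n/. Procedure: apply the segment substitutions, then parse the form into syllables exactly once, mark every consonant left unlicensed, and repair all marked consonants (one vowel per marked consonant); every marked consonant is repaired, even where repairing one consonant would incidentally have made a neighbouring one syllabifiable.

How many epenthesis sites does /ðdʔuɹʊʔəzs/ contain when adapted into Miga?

After substitution the input is /nxʔuɹʊʔəzs/.
The unsyllabifiable consonants are /n/, /x/, /z/, /s/; each receives one epenthetic vowel.

4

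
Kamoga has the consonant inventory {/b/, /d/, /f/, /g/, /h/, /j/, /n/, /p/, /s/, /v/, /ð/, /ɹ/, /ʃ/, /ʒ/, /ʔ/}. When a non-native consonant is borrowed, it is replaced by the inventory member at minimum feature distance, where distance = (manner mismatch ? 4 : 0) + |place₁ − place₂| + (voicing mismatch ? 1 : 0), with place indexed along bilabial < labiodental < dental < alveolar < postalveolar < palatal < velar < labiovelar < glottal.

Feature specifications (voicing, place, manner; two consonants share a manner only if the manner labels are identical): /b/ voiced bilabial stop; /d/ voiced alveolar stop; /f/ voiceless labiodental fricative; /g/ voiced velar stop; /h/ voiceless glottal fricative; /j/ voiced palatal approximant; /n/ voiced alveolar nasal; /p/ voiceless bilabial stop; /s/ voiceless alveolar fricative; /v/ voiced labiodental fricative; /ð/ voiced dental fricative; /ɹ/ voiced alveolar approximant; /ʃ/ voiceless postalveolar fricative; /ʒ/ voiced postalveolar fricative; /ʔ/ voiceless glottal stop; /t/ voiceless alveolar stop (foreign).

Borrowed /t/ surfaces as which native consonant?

d

/d/ is closest: same manner (stop), place distance 0 (alveolar→alveolar), voicing differs (+1); total 1. Next closest is /p/ at distance 3.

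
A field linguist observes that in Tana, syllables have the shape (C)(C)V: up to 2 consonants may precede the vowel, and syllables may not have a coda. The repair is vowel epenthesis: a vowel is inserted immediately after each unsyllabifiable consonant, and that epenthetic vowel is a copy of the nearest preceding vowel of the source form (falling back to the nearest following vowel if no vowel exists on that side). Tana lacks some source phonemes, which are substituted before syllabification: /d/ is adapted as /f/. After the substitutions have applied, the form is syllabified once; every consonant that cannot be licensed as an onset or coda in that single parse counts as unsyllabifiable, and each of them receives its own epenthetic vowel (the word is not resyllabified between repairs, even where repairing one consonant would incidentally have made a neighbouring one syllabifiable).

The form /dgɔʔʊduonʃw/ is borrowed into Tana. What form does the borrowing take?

fgɔʔʊfuonoʃowo

Substitution: /d/ → /f/, giving /fgɔʔʊfuonʃw/.
The consonants /n/, /ʃ/, /w/ cannot be parsed into a legal (C)(C)V syllable (no codas are permitted; onsets may contain at most 2 consonants).
Inserting the epenthetic vowel yields /n/ → /no/, /ʃ/ → /ʃo/, /w/ → /wo/.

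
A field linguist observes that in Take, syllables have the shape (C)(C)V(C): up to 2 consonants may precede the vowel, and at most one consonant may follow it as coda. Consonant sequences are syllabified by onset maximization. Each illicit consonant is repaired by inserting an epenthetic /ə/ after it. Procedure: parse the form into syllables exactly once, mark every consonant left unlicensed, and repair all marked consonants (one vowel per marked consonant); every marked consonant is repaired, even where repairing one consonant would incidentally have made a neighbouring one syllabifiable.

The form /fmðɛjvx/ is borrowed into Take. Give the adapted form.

Under (C)(C)V(C), the unsyllabifiable consonants are /f/, /v/, /x/ (at most one coda consonant is licensed; onsets may contain at most 2 consonants).
Epenthesis after each stranded consonant: /f/ → /fə/, /v/ → /və/, /x/ → /xə/.

fəmðɛjvəxə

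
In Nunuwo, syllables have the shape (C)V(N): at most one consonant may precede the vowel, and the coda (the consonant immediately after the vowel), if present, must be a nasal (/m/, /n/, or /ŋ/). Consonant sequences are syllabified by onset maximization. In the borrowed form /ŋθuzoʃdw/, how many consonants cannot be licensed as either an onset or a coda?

Syllabifying with onset maximization leaves /ŋ/, /ʃ/, /d/, /w/ stranded (only a nasal (/m/, /n/, or /ŋ/) is licensed in coda position; onsets are limited to one consonant).

4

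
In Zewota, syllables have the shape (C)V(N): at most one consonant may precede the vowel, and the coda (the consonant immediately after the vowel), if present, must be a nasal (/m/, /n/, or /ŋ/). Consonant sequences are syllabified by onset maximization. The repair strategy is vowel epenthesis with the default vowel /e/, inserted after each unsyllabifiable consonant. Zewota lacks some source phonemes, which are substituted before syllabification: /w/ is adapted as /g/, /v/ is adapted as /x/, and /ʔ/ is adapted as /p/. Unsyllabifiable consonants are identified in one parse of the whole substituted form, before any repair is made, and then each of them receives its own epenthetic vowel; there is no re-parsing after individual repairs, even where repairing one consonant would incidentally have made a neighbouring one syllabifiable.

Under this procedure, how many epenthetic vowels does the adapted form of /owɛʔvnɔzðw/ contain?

5

After substitution the input is /ogɛpxnɔzðg/.
The unsyllabifiable consonants are /p/, /x/, /z/, /ð/, /g/; each receives one epenthetic vowel.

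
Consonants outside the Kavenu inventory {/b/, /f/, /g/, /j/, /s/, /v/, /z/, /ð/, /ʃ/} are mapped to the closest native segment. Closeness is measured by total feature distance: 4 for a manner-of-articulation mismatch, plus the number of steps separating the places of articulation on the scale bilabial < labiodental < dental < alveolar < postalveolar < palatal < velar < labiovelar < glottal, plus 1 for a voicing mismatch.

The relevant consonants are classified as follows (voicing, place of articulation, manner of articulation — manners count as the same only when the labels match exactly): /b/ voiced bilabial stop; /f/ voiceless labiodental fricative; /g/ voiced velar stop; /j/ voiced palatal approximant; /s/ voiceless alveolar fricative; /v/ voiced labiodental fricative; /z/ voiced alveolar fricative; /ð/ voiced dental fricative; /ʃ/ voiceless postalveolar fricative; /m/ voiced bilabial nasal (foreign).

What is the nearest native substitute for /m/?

b

/b/ is closest: manner differs (nasal→stop, +4), place distance 0 (bilabial→bilabial), same voicing; total 4. Next closest is /v/ at distance 5.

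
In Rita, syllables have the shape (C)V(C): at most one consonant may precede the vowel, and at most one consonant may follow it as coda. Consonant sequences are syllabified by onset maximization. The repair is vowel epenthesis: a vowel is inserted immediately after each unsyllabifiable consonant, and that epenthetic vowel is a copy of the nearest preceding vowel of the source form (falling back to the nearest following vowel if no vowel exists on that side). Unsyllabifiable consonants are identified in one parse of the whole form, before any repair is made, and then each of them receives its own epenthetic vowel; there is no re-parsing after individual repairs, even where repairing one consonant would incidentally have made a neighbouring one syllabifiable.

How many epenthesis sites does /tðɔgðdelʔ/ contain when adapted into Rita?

3

The unsyllabifiable consonants are /t/, /ð/, /ʔ/; each receives one epenthetic vowel.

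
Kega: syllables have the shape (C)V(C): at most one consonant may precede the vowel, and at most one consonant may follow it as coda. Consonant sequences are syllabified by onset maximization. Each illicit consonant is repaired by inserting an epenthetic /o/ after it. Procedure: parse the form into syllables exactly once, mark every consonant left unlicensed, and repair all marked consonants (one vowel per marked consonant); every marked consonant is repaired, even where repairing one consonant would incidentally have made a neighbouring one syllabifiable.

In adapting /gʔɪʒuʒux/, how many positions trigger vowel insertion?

The unsyllabifiable consonants are /g/; each receives one epenthetic vowel.

1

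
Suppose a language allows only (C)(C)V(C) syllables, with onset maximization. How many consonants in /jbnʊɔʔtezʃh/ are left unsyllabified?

3

Under (C)(C)V(C), the unsyllabifiable consonants are /j/, /ʃ/, /h/ (at most one coda consonant is licensed; onsets may contain at most 2 consonants).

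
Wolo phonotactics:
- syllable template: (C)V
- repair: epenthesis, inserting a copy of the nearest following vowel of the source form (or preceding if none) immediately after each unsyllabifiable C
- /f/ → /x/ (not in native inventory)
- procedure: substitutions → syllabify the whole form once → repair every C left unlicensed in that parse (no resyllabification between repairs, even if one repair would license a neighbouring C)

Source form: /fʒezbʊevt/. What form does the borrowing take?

Substitution: /f/ → /x/, giving /xʒezbʊevt/.
Syllabifying with onset maximization leaves /x/, /z/, /v/, /t/ stranded (no codas are permitted; onsets are limited to one consonant).
Inserting the epenthetic vowel yields /x/ → /xe/, /z/ → /zʊ/, /v/ → /ve/, /t/ → /te/.

xeʒezʊbʊevete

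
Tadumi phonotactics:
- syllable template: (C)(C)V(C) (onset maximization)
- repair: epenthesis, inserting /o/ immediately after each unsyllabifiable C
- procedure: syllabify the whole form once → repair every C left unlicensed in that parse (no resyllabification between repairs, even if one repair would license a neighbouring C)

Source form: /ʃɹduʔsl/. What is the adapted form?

ʃoɹduʔsolo

Under (C)(C)V(C), the unsyllabifiable consonants are /ʃ/, /s/, /l/ (at most one coda consonant is licensed; onsets may contain at most 2 consonants).
Inserting the epenthetic vowel yields /ʃ/ → /ʃo/, /s/ → /so/, /l/ → /lo/.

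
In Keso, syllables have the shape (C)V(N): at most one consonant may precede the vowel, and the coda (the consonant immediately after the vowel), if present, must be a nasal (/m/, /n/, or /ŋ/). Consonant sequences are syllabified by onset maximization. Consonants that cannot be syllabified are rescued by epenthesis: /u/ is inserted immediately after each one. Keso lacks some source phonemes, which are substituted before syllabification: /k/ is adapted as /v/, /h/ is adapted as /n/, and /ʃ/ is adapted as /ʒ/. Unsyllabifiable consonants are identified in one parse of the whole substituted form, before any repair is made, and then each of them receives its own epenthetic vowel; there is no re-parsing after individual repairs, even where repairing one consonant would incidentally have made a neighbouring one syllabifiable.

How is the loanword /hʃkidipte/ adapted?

Substitution: /h/ → /n/, /ʃ/ → /ʒ/, /k/ → /v/, giving /nʒvidipte/.
Under (C)V(N), the unsyllabifiable consonants are /n/, /ʒ/, /p/ (only a nasal (/m/, /n/, or /ŋ/) is licensed in coda position; onsets are limited to one consonant).
Each unlicensed consonant becomes the onset of a new syllable: /n/ → /nu/, /ʒ/ → /ʒu/, /p/ → /pu/.

nuʒuvidipute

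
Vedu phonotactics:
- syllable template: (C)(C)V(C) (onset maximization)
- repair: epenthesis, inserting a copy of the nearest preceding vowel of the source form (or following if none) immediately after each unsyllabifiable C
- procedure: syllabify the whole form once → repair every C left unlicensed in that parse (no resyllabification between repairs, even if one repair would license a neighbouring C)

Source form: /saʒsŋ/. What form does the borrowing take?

saʒsaŋa

Under (C)(C)V(C), the unsyllabifiable consonants are /s/, /ŋ/ (at most one coda consonant is licensed; onsets may contain at most 2 consonants).
Inserting the epenthetic vowel yields /s/ → /sa/, /ŋ/ → /ŋa/.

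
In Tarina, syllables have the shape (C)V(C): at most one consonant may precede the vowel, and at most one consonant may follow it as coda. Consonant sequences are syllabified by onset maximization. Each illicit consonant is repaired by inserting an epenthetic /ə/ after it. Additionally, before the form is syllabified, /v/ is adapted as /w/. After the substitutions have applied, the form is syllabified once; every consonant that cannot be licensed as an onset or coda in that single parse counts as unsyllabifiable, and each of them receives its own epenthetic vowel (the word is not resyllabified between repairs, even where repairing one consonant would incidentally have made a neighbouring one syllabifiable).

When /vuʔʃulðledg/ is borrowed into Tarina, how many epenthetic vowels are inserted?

2

After substitution the input is /wuʔʃulðledg/.
The unsyllabifiable consonants are /ð/, /g/; each receives one epenthetic vowel.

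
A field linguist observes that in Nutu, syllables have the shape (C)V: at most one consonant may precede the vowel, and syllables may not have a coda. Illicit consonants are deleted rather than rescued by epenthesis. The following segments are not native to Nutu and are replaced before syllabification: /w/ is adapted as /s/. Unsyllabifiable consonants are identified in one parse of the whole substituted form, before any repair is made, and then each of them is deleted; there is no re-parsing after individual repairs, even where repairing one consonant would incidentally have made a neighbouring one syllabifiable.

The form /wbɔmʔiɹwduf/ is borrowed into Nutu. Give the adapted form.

bɔʔidu

Substitution: /w/ → /s/, giving /sbɔmʔiɹsduf/.
Syllabifying with onset maximization leaves /s/, /m/, /ɹ/, /s/, /f/ stranded (no codas are permitted; onsets are limited to one consonant).
Deleting the stranded consonants removes /s/, /m/, /ɹ/, /s/, /f/.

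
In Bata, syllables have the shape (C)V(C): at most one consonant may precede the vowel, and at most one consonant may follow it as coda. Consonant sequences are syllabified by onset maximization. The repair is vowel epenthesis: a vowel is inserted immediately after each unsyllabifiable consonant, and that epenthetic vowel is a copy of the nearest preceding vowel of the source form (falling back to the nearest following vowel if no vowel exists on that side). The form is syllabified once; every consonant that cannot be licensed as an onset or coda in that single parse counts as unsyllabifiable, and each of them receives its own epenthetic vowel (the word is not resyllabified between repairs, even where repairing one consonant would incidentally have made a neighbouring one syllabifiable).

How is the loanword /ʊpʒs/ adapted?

Syllabifying with onset maximization leaves /ʒ/, /s/ stranded (at most one coda consonant is licensed; onsets are limited to one consonant).
Each unlicensed consonant becomes the onset of a new syllable: /ʒ/ → /ʒʊ/, /s/ → /sʊ/.

ʊpʒʊsʊ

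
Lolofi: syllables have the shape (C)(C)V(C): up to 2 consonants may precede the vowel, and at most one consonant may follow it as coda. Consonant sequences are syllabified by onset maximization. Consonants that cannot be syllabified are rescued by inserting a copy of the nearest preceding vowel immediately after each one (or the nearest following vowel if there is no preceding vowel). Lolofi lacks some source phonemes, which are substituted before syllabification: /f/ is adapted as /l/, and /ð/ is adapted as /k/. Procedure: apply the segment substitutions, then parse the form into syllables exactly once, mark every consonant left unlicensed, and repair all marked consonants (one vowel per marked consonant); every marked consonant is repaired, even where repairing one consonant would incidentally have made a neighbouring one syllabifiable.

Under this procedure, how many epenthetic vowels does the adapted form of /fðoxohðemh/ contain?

1

After substitution the input is /lkoxohkemh/.
The unsyllabifiable consonants are /h/; each receives one epenthetic vowel.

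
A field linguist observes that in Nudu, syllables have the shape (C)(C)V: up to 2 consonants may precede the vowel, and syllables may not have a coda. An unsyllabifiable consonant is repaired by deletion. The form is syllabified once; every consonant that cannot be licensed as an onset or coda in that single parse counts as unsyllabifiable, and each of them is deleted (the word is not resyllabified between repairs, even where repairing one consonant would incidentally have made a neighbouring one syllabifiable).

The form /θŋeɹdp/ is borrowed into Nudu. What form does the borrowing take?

Under (C)(C)V, the unsyllabifiable consonants are /ɹ/, /d/, /p/ (no codas are permitted; onsets may contain at most 2 consonants).
Each unlicensed consonant is deleted: /ɹ/, /d/, /p/.

θŋe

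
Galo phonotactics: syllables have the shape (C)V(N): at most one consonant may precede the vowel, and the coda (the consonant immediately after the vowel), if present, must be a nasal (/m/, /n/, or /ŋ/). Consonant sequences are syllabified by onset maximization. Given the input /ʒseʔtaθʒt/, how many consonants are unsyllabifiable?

The consonants /ʒ/, /ʔ/, /θ/, /ʒ/, /t/ cannot be parsed into a legal (C)V(N) syllable (only a nasal (/m/, /n/, or /ŋ/) is licensed in coda position; onsets are limited to one consonant).

5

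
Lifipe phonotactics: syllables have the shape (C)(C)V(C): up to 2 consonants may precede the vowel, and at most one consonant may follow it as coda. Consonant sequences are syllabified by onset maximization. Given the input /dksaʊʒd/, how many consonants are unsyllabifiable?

The consonants /d/, /d/ cannot be parsed into a legal (C)(C)V(C) syllable (at most one coda consonant is licensed; onsets may contain at most 2 consonants).

2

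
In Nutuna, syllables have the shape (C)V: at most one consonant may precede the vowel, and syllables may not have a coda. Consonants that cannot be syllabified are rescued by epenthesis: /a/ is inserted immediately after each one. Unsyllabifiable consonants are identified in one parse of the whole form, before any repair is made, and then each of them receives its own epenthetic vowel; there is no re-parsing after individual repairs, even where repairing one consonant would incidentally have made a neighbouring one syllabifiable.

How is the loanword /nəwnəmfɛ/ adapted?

Under (C)V, the unsyllabifiable consonants are /w/, /m/ (no codas are permitted; onsets are limited to one consonant).
Epenthesis after each stranded consonant: /w/ → /wa/, /m/ → /ma/.

nəwanəmafɛ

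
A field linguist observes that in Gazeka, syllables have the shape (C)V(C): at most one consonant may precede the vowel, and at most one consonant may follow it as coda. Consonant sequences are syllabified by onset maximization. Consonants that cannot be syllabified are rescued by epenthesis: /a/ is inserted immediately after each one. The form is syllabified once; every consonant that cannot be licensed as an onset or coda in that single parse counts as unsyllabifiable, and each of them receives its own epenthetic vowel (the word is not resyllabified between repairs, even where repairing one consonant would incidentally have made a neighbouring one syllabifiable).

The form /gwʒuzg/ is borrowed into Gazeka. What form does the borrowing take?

gawaʒuzga

Syllabifying with onset maximization leaves /g/, /w/, /g/ stranded (at most one coda consonant is licensed; onsets are limited to one consonant).
Epenthesis after each stranded consonant: /g/ → /ga/, /w/ → /wa/, /g/ → /ga/.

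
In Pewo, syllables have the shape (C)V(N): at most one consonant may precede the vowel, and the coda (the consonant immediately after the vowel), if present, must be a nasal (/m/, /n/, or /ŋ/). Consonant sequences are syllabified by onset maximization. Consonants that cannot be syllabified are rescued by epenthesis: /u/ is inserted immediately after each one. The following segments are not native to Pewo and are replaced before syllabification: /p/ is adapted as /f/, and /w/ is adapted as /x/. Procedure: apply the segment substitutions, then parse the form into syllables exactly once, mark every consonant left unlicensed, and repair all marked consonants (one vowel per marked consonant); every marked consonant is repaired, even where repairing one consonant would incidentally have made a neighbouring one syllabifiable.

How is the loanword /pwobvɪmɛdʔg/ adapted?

Substitution: /p/ → /f/, /w/ → /x/, giving /fxobvɪmɛdʔg/.
The consonants /f/, /b/, /d/, /ʔ/, /g/ cannot be parsed into a legal (C)V(N) syllable (only a nasal (/m/, /n/, or /ŋ/) is licensed in coda position; onsets are limited to one consonant).
Inserting the epenthetic vowel yields /f/ → /fu/, /b/ → /bu/, /d/ → /du/, /ʔ/ → /ʔu/, /g/ → /gu/.

fuxobuvɪmɛduʔugu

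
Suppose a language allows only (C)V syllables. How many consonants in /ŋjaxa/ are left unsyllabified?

Under (C)V, the unsyllabifiable consonants are /ŋ/ (no codas are permitted; onsets are limited to one consonant).

1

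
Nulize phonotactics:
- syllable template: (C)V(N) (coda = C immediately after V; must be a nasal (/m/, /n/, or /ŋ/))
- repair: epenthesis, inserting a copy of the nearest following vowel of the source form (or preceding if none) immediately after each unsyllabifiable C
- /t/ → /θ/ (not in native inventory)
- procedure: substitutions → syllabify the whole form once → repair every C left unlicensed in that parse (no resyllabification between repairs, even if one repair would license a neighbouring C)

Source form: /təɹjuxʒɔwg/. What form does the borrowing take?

θəɹujuxɔʒɔwɔgɔ

Substitution: /t/ → /θ/, giving /θəɹjuxʒɔwg/.
Under (C)V(N), the unsyllabifiable consonants are /ɹ/, /x/, /w/, /g/ (only a nasal (/m/, /n/, or /ŋ/) is licensed in coda position; onsets are limited to one consonant).
Inserting the epenthetic vowel yields /ɹ/ → /ɹu/, /x/ → /xɔ/, /w/ → /wɔ/, /g/ → /gɔ/.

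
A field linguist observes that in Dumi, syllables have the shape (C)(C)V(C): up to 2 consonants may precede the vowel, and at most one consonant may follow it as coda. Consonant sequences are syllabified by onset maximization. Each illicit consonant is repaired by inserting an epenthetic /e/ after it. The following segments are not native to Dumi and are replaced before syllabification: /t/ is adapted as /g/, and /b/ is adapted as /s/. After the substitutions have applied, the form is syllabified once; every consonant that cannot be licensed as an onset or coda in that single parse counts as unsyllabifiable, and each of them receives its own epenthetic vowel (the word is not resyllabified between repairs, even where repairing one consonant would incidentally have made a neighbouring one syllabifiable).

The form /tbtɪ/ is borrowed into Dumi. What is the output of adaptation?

Substitution: /t/ → /g/, /b/ → /s/, giving /gsgɪ/.
Syllabifying with onset maximization leaves /g/ stranded (at most one coda consonant is licensed; onsets may contain at most 2 consonants).
Inserting the epenthetic vowel yields /g/ → /ge/.

gesgɪ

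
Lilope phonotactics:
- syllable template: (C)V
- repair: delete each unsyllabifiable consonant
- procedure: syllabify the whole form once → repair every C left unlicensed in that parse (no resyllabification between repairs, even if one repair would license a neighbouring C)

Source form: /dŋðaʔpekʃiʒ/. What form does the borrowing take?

ðapeʃi

Under (C)V, the unsyllabifiable consonants are /d/, /ŋ/, /ʔ/, /k/, /ʒ/ (no codas are permitted; onsets are limited to one consonant).
Each unlicensed consonant is deleted: /d/, /ŋ/, /ʔ/, /k/, /ʒ/.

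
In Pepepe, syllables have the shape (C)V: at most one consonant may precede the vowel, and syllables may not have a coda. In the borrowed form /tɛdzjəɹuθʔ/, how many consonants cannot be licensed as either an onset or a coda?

4

Under (C)V, the unsyllabifiable consonants are /d/, /z/, /θ/, /ʔ/ (no codas are permitted; onsets are limited to one consonant).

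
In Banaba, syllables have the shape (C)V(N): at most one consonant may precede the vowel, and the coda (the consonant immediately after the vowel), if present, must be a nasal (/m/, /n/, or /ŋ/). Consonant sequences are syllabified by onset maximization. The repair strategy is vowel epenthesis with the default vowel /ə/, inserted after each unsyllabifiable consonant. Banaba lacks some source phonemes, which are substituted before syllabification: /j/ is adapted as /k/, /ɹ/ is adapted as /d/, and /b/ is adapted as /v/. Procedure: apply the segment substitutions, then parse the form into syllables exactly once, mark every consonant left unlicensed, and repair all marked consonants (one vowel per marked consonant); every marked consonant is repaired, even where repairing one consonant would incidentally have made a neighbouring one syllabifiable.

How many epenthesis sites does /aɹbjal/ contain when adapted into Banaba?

After substitution the input is /advkal/.
The unsyllabifiable consonants are /d/, /v/, /l/; each receives one epenthetic vowel.

3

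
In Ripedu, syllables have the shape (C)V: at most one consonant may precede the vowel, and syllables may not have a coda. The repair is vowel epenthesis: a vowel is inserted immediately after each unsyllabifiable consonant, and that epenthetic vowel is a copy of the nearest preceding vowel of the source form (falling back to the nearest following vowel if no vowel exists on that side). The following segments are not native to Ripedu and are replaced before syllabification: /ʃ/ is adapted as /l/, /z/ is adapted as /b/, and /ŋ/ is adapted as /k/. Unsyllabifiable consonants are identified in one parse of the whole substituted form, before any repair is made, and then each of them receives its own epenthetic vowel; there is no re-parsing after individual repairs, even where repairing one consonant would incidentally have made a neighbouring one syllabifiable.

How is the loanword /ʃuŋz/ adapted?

lukubu

Substitution: /ʃ/ → /l/, /ŋ/ → /k/, /z/ → /b/, giving /lukb/.
The consonants /k/, /b/ cannot be parsed into a legal (C)V syllable (no codas are permitted; onsets are limited to one consonant).
Each unlicensed consonant becomes the onset of a new syllable: /k/ → /ku/, /b/ → /bu/.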